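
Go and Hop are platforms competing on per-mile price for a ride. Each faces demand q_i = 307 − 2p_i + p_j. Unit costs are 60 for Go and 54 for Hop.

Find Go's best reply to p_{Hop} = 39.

116.5

Go's profit: π = (p_{Go} − 60)(307 − 2p_{Go} + p_{Hop}).
∂π/∂p_{Go} = 427 − 4p_{Go} + p_{Hop} = 0 ⇒ p_{Go} = 106.75 + 0.25p_{Hop}.
At p_{Hop} = 39: p_{Go} = 106.75 + 0.25·39 = 116.5.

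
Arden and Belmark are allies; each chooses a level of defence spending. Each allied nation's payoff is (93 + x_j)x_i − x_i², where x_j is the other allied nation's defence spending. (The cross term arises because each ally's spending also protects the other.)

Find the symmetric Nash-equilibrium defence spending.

Arden's payoff is (93 + x_B)x_A − x_A².
∂π/∂x_A = 93 + x_B − 2x_A = 0, so x_A = 46.5 + 0.5x_B.
The game is symmetric, so in equilibrium x_B = x_A: the reaction function gives 0.5x_A = 46.5, hence x_A = 93.

93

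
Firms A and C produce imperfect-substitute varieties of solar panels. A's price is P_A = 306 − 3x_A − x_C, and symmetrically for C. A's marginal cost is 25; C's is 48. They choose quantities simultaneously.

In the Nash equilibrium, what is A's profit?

4993.92

Firm A's profit: π = x_A(306 − 3x_A − x_C) − 25x_A.
∂π/∂x_A = 281 − 6x_A − x_C = 0 ⇒ x_A = 281/6 − (1/6)x_C.
Similarly x_C = 43 − (1/6)x_A.
Plugging x_C into A's best response: x_A = 281/6 − (1/6)(43 − (1/6)x_A) ⇒ (35/36)x_A = 119/3, so x_A = 40.8.
Then x_C = 43 − (1/6)·40.8 = 36.2.
P_A = 306 − 3·40.8 − 36.2 = 147.4.
Profit = (147.4 − 25)·40.8 = 4993.92.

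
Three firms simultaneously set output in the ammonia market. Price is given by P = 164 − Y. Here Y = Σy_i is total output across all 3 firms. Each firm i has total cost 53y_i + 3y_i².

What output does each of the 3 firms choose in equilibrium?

A representative firm's profit is π_i = y_i(164 − Y) − 53y_i − 3y_i², with Y = y_i + Σ_{j≠i} y_j.
First-order condition: 111 − 8y_i − Σ_{j≠i} y_j = 0.
Imposing symmetry (y_j = y for all j) turns Σ_{j≠i} y_j into 2y, so 111 = 10y and y = 11.1.

11.1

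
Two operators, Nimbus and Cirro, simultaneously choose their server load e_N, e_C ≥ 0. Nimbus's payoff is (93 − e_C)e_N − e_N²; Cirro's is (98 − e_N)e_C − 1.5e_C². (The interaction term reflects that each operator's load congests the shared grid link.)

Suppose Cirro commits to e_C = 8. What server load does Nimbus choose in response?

Expanding Nimbus's payoff: 93e_N − e_Ce_N − e_N².
∂π/∂e_N = 93 − e_C − 2e_N = 0, so e_N = 46.5 − 0.5e_C.
At e_C = 8: e_N = 46.5 − 0.5·8 = 42.5.

42.5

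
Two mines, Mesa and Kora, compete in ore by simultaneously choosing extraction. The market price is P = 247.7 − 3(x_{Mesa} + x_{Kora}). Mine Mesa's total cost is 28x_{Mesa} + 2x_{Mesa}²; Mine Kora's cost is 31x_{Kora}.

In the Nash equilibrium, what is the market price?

Mine Mesa's profit: π = x_{Mesa}(247.7 − 3(x_{Mesa} + x_{Kora})) − 28x_{Mesa} − 2x_{Mesa}².
∂π/∂x_{Mesa} = 219.7 − 10x_{Mesa} − 3x_{Kora} = 0, so x_{Mesa} = 21.97 − 0.3x_{Kora}.
For Kora: ∂π/∂x_{Kora} = 216.7 − 6x_{Kora} − 3x_{Mesa} = 0 ⇒ x_{Kora} = 2167/60 − 0.5x_{Mesa}.
Solving the two reaction functions simultaneously: (1 − (−0.3)(−0.5))x_{Mesa} = 21.97 − 0.3·(2167/60), so 0.85x_{Mesa} = 11.135 and x_{Mesa} = 13.1.
Then x_{Kora} = 2167/60 − 0.5·13.1 = 887/30.
Equilibrium price: P = 247.7 − 3·(128/3) = 119.7.

119.7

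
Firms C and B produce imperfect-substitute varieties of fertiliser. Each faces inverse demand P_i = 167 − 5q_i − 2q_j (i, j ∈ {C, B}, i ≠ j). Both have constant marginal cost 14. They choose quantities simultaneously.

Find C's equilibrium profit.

Firm C's profit: π = q_C(167 − 5q_C − 2q_B) − 14q_C.
∂π/∂q_C = 153 − 10q_C − 2q_B = 0 ⇒ q_C = 15.3 − 0.2q_B.
The game is symmetric, so in equilibrium q_B = q_C: the reaction function gives 1.2q_C = 15.3, hence q_C = 12.75.
P_C = 167 − 5·12.75 − 2·12.75 = 77.75.
Profit = (77.75 − 14)·12.75 = 812.8125.

812.8125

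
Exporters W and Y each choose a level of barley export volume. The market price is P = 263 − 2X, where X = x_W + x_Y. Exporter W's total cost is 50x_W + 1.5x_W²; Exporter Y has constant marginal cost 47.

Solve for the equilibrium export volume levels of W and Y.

Exporter W's profit: π = x_W(263 − 2(x_W + x_Y)) − 50x_W − 1.5x_W².
∂π/∂x_W = 213 − 7x_W − 2x_Y = 0, so x_W = 213/7 − (2/7)x_Y.
For Y: ∂π/∂x_Y = 216 − 4x_Y − 2x_W = 0 ⇒ x_Y = 54 − 0.5x_W.
Solving the two reaction functions simultaneously: (1 − (−2/7)(−0.5))x_W = 213/7 − (2/7)·54, so (6/7)x_W = 15 and x_W = 17.5.
Then x_Y = 54 − 0.5·17.5 = 45.25.

17.5, 45.25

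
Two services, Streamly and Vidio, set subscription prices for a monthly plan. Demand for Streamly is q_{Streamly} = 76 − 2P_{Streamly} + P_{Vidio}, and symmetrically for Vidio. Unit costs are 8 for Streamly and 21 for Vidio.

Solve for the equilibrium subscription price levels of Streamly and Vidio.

Streamly's profit: π = (P_{Streamly} − 8)(76 − 2P_{Streamly} + P_{Vidio}).
∂π/∂P_{Streamly} = 92 − 4P_{Streamly} + P_{Vidio} = 0 ⇒ P_{Streamly} = 23 + 0.25P_{Vidio}.
Similarly P_{Vidio} = 29.5 + 0.25P_{Streamly}.
Solving the two reaction functions simultaneously: (1 − (0.25)(0.25))P_{Streamly} = 23 + 0.25·29.5, so 0.9375P_{Streamly} = 30.375 and P_{Streamly} = 32.4.
Then P_{Vidio} = 29.5 + 0.25·32.4 = 37.6.

32.4, 37.6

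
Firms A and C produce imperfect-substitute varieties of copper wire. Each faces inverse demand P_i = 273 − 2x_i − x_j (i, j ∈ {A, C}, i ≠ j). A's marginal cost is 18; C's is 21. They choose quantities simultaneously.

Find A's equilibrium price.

Firm A's profit: π = x_A(273 − 2x_A − x_C) − 18x_A.
∂π/∂x_A = 255 − 4x_A − x_C = 0 ⇒ x_A = 63.75 − 0.25x_C.
Similarly x_C = 63 − 0.25x_A.
Solving the two reaction functions simultaneously: (1 − (−0.25)(−0.25))x_A = 63.75 − 0.25·63, so 0.9375x_A = 48 and x_A = 51.2.
Then x_C = 63 − 0.25·51.2 = 50.2.
P_A = 273 − 2·51.2 − 50.2 = 120.4.

120.4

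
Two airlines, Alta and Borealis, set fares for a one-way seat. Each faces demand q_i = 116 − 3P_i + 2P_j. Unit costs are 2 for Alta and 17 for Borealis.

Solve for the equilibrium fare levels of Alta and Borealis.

33.3125, 38.9375

Alta's profit: π = (P_{Alta} − 2)(116 − 3P_{Alta} + 2P_{Borealis}).
∂π/∂P_{Alta} = 122 − 6P_{Alta} + 2P_{Borealis} = 0 ⇒ P_{Alta} = 61/3 + (1/3)P_{Borealis}.
Similarly P_{Borealis} = 167/6 + (1/3)P_{Alta}.
Plugging P_{Borealis} into Alta's best response: P_{Alta} = 61/3 + (1/3)(167/6 + (1/3)P_{Alta}) ⇒ (8/9)P_{Alta} = 533/18, so P_{Alta} = 33.3125.
Then P_{Borealis} = 167/6 + (1/3)·33.3125 = 38.9375.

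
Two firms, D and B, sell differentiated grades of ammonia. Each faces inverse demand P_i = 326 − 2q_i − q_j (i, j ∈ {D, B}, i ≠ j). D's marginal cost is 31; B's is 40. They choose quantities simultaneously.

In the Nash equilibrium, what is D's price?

Firm D's profit: π = q_D(326 − 2q_D − q_B) − 31q_D.
∂π/∂q_D = 295 − 4q_D − q_B = 0 ⇒ q_D = 73.75 − 0.25q_B.
Similarly q_B = 71.5 − 0.25q_D.
Plugging q_B into D's best response: q_D = 73.75 − 0.25(71.5 − 0.25q_D) ⇒ 0.9375q_D = 55.875, so q_D = 59.6.
Then q_B = 71.5 − 0.25·59.6 = 56.6.
P_D = 326 − 2·59.6 − 56.6 = 150.2.

150.2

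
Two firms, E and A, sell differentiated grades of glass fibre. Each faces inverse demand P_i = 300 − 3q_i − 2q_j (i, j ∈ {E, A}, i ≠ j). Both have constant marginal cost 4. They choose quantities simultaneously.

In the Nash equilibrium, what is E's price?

Firm E's profit: π = q_E(300 − 3q_E − 2q_A) − 4q_E.
∂π/∂q_E = 296 − 6q_E − 2q_A = 0 ⇒ q_E = 148/3 − (1/3)q_A.
Setting q_E = q_A in the reaction function: q_E = 148/3 − (1/3)q_E, so q_E = (148/3) / (4/3) = 37.
P_E = 300 − 3·37 − 2·37 = 115.

115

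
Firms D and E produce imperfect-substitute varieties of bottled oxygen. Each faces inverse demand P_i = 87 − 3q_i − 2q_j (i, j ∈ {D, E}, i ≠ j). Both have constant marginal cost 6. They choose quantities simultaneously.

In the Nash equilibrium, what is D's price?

36.375

Firm D's profit: π = q_D(87 − 3q_D − 2q_E) − 6q_D.
∂π/∂q_D = 81 − 6q_D − 2q_E = 0 ⇒ q_D = 13.5 − (1/3)q_E.
By symmetry q_E = q_D; substituting into the reaction function, (4/3)q_D = 13.5 and q_D = 10.125.
P_D = 87 − 3·10.125 − 2·10.125 = 36.375.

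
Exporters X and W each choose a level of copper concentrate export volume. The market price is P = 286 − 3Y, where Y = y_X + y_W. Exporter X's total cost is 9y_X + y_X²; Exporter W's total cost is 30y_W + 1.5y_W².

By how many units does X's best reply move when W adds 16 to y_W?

Exporter X's profit: π = y_X(286 − 3(y_X + y_W)) − 9y_X − y_X².
∂π/∂y_X = 277 − 8y_X − 3y_W = 0, so y_X = 34.625 − 0.375y_W.
The reaction-function slope is −0.375, so a 16-unit rise in y_W moves y_X by −0.375 × 16 = −6. X's best response falls — the actions are strategic substitutes.

-6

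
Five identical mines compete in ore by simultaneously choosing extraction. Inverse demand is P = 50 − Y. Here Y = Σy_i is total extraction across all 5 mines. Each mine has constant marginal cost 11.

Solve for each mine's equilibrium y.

A representative mine's profit is π_i = y_i(50 − Y) − 11y_i, with Y = y_i + Σ_{j≠i} y_j.
First-order condition: 39 − 2y_i − Σ_{j≠i} y_j = 0.
Imposing symmetry (y_j = y for all j) turns Σ_{j≠i} y_j into 4y, so 39 = 6y and y = 6.5.

6.5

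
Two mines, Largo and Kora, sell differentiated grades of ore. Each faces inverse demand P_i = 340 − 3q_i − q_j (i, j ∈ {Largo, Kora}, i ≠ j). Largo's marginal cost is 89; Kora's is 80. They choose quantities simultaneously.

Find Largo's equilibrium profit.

3802.08

Mine Largo's profit: π = q_{Largo}(340 − 3q_{Largo} − q_{Kora}) − 89q_{Largo}.
∂π/∂q_{Largo} = 251 − 6q_{Largo} − q_{Kora} = 0 ⇒ q_{Largo} = 251/6 − (1/6)q_{Kora}.
Similarly q_{Kora} = 130/3 − (1/6)q_{Largo}.
Plugging q_{Kora} into Largo's best response: q_{Largo} = 251/6 − (1/6)(130/3 − (1/6)q_{Largo}) ⇒ (35/36)q_{Largo} = 623/18, so q_{Largo} = 35.6.
Then q_{Kora} = 130/3 − (1/6)·35.6 = 37.4.
P_{Largo} = 340 − 3·35.6 − 37.4 = 195.8.
Profit = (195.8 − 89)·35.6 = 3802.08.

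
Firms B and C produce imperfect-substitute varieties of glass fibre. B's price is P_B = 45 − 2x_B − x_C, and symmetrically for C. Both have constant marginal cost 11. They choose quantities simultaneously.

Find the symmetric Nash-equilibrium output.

Firm B's profit: π = x_B(45 − 2x_B − x_C) − 11x_B.
∂π/∂x_B = 34 − 4x_B − x_C = 0 ⇒ x_B = 8.5 − 0.25x_C.
By symmetry x_C = x_B; substituting into the reaction function, 1.25x_B = 8.5 and x_B = 6.8.

6.8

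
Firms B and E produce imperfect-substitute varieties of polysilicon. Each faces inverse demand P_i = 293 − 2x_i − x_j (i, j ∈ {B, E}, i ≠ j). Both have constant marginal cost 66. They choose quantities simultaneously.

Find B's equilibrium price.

156.8

Firm B's profit: π = x_B(293 − 2x_B − x_E) − 66x_B.
∂π/∂x_B = 227 − 4x_B − x_E = 0 ⇒ x_B = 56.75 − 0.25x_E.
By symmetry x_E = x_B; substituting into the reaction function, 1.25x_B = 56.75 and x_B = 45.4.
P_B = 293 − 2·45.4 − 45.4 = 156.8.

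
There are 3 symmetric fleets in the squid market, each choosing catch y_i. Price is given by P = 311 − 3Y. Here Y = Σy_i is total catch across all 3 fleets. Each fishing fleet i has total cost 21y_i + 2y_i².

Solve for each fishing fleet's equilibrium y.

18.125

A representative fishing fleet's profit is π_i = y_i(311 − 3Y) − 21y_i − 2y_i², with Y = y_i + Σ_{j≠i} y_j.
First-order condition: 290 − 10y_i − 3Σ_{j≠i} y_j = 0.
In a symmetric equilibrium every fishing fleet chooses the same y, so Σ_{j≠i} y_j = 2y. The condition becomes 290 − 16y = 0, giving y = 290/16 = 18.125.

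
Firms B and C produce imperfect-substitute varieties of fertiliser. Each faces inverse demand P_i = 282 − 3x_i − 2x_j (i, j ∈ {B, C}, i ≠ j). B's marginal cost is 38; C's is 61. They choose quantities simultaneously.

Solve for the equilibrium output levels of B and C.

31.9375, 26.1875

Firm B's profit: π = x_B(282 − 3x_B − 2x_C) − 38x_B.
∂π/∂x_B = 244 − 6x_B − 2x_C = 0 ⇒ x_B = 122/3 − (1/3)x_C.
Similarly x_C = 221/6 − (1/3)x_B.
Substituting the second reaction function into the first: x_B = 122/3 − (1/3)(221/6 − (1/3)x_B), which gives (8/9)x_B = 511/18 ⇒ x_B = 31.9375.
Then x_C = 221/6 − (1/3)·31.9375 = 26.1875.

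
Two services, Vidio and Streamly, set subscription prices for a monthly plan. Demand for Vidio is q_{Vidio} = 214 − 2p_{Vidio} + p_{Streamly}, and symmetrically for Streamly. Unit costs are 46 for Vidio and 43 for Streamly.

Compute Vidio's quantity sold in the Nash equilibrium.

111.2

Vidio's profit: π = (p_{Vidio} − 46)(214 − 2p_{Vidio} + p_{Streamly}).
∂π/∂p_{Vidio} = 306 − 4p_{Vidio} + p_{Streamly} = 0 ⇒ p_{Vidio} = 76.5 + 0.25p_{Streamly}.
Similarly p_{Streamly} = 75 + 0.25p_{Vidio}.
Substituting the second reaction function into the first: p_{Vidio} = 76.5 + 0.25(75 + 0.25p_{Vidio}), which gives 0.9375p_{Vidio} = 95.25 ⇒ p_{Vidio} = 101.6.
Then p_{Streamly} = 75 + 0.25·101.6 = 100.4.
q_{Vidio} = 214 − 2·101.6 + 100.4 = 111.2.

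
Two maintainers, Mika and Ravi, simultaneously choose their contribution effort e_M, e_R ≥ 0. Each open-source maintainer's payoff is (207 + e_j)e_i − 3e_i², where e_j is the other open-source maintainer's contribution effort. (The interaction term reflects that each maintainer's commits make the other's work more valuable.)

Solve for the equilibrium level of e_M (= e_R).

41.4

Mika's payoff is (207 + e_R)e_M − 3e_M².
∂π/∂e_M = 207 + e_R − 6e_M = 0, so e_M = 34.5 + (1/6)e_R.
Setting e_M = e_R in the reaction function: e_M = 34.5 + (1/6)e_M, so e_M = 34.5 / (5/6) = 41.4.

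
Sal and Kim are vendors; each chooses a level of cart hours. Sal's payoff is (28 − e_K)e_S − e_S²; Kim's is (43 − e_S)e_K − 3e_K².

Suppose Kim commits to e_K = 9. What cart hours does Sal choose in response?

Expanding Sal's payoff: 28e_S − e_Ke_S − e_S².
∂π/∂e_S = 28 − e_K − 2e_S = 0, so e_S = 14 − 0.5e_K.
At e_K = 9: e_S = 14 − 0.5·9 = 9.5.

9.5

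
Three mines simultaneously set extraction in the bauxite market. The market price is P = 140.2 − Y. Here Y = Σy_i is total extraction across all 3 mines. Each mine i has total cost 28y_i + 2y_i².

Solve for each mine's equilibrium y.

14.025

A representative mine's profit is π_i = y_i(140.2 − Y) − 28y_i − 2y_i², with Y = y_i + Σ_{j≠i} y_j.
First-order condition: 112.2 − 6y_i − Σ_{j≠i} y_j = 0.
With identical mines, set every y_j = y: then 112.2 − 6y − 2y = 0, i.e. y = 112.2/8 = 14.025.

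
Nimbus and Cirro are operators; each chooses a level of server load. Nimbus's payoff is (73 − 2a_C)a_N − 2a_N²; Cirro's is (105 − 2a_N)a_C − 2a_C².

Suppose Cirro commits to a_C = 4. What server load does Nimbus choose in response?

Expanding Nimbus's payoff: 73a_N − 2a_Ca_N − 2a_N².
∂π/∂a_N = 73 − 2a_C − 4a_N = 0, so a_N = 18.25 − 0.5a_C.
At a_C = 4: a_N = 18.25 − 0.5·4 = 16.25.

16.25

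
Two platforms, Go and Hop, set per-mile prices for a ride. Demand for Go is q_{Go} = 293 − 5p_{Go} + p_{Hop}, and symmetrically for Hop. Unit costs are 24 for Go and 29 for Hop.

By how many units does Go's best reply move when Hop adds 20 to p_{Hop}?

2

Go's profit: π = (p_{Go} − 24)(293 − 5p_{Go} + p_{Hop}).
∂π/∂p_{Go} = 413 − 10p_{Go} + p_{Hop} = 0 ⇒ p_{Go} = 41.3 + 0.1p_{Hop}.
The reaction-function slope is 0.1, so a 20-unit rise in p_{Hop} moves p_{Go} by 0.1 × 20 = 2. Go's best response rises — the actions are strategic complements.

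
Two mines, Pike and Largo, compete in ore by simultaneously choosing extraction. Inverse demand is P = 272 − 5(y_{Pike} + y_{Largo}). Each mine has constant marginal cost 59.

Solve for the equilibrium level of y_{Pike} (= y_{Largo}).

Mine Pike's profit: π = y_{Pike}(272 − 5(y_{Pike} + y_{Largo})) − 59y_{Pike}.
∂π/∂y_{Pike} = 213 − 10y_{Pike} − 5y_{Largo} = 0, so y_{Pike} = 21.3 − 0.5y_{Largo}.
The game is symmetric, so in equilibrium y_{Largo} = y_{Pike}: the reaction function gives 1.5y_{Pike} = 21.3, hence y_{Pike} = 14.2.

14.2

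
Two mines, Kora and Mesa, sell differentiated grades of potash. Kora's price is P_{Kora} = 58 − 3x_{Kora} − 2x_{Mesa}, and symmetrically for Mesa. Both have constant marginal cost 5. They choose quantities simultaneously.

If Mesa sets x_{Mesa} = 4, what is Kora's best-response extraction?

Mine Kora's profit: π = x_{Kora}(58 − 3x_{Kora} − 2x_{Mesa}) − 5x_{Kora}.
∂π/∂x_{Kora} = 53 − 6x_{Kora} − 2x_{Mesa} = 0 ⇒ x_{Kora} = 53/6 − (1/3)x_{Mesa}.
At x_{Mesa} = 4: x_{Kora} = 53/6 − (1/3)·4 = 7.5.

7.5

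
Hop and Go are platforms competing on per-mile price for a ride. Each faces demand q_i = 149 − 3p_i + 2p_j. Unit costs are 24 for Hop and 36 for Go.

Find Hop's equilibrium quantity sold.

100.5

Hop's profit: π = (p_{Hop} − 24)(149 − 3p_{Hop} + 2p_{Go}).
∂π/∂p_{Hop} = 221 − 6p_{Hop} + 2p_{Go} = 0 ⇒ p_{Hop} = 221/6 + (1/3)p_{Go}.
Similarly p_{Go} = 257/6 + (1/3)p_{Hop}.
Solving the two reaction functions simultaneously: (1 − (1/3)(1/3))p_{Hop} = 221/6 + (1/3)·(257/6), so (8/9)p_{Hop} = 460/9 and p_{Hop} = 57.5.
Then p_{Go} = 257/6 + (1/3)·57.5 = 62.
q_{Hop} = 149 − 3·57.5 + 2·62 = 100.5.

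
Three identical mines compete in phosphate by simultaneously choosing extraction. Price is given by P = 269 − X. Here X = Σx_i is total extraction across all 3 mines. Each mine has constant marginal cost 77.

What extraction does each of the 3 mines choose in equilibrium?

48

A representative mine's profit is π_i = x_i(269 − X) − 77x_i, with X = x_i + Σ_{j≠i} x_j.
First-order condition: 192 − 2x_i − Σ_{j≠i} x_j = 0.
With identical mines, set every x_j = x: then 192 − 2x − 2x = 0, i.e. x = 192/4 = 48.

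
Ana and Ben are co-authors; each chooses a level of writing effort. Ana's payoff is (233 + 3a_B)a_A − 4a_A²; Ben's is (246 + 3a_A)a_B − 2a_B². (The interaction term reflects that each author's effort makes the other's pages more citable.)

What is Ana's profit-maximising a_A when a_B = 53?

Expanding Ana's payoff: 233a_A + 3a_Ba_A − 4a_A².
∂π/∂a_A = 233 + 3a_B − 8a_A = 0, so a_A = 29.125 + 0.375a_B.
At a_B = 53: a_A = 29.125 + 0.375·53 = 49.

49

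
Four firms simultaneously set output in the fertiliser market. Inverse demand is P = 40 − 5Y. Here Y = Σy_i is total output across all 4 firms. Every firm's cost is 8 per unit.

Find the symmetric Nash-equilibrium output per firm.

1.28

A representative firm's profit is π_i = y_i(40 − 5Y) − 8y_i, with Y = y_i + Σ_{j≠i} y_j.
First-order condition: 32 − 10y_i − 5Σ_{j≠i} y_j = 0.
With identical firms, set every y_j = y: then 32 − 10y − 15y = 0, i.e. y = 32/25 = 1.28.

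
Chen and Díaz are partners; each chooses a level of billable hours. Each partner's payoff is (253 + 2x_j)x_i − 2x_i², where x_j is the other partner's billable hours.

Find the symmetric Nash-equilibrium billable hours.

126.5

Chen's payoff is (253 + 2x_D)x_C − 2x_C².
∂π/∂x_C = 253 + 2x_D − 4x_C = 0, so x_C = 63.25 + 0.5x_D.
The game is symmetric, so in equilibrium x_D = x_C: the reaction function gives 0.5x_C = 63.25, hence x_C = 126.5.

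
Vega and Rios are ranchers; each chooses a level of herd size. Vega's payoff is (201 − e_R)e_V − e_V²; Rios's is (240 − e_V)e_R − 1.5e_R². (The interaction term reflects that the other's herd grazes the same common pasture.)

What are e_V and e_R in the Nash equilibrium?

72.6, 55.8

Expanding Vega's payoff: 201e_V − e_Re_V − e_V².
∂π/∂e_V = 201 − e_R − 2e_V = 0, so e_V = 100.5 − 0.5e_R.
Likewise for Rios: e_R = 80 − (1/3)e_V.
Plugging e_R into Vega's best response: e_V = 100.5 − 0.5(80 − (1/3)e_V) ⇒ (5/6)e_V = 60.5, so e_V = 72.6.
Then e_R = 80 − (1/3)·72.6 = 55.8.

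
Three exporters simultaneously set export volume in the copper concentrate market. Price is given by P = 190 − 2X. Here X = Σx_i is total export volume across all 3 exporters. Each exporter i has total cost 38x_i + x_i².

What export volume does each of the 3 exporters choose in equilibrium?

15.2

A representative exporter's profit is π_i = x_i(190 − 2X) − 38x_i − x_i², with X = x_i + Σ_{j≠i} x_j.
First-order condition: 152 − 6x_i − 2Σ_{j≠i} x_j = 0.
With identical exporters, set every x_j = x: then 152 − 6x − 4x = 0, i.e. x = 152/10 = 15.2.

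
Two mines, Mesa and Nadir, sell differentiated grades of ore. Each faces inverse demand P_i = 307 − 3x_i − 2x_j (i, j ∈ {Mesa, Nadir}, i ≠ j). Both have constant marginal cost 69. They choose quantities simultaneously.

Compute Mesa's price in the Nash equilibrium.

Mine Mesa's profit: π = x_{Mesa}(307 − 3x_{Mesa} − 2x_{Nadir}) − 69x_{Mesa}.
∂π/∂x_{Mesa} = 238 − 6x_{Mesa} − 2x_{Nadir} = 0 ⇒ x_{Mesa} = 119/3 − (1/3)x_{Nadir}.
Setting x_{Mesa} = x_{Nadir} in the reaction function: x_{Mesa} = 119/3 − (1/3)x_{Mesa}, so x_{Mesa} = (119/3) / (4/3) = 29.75.
P_{Mesa} = 307 − 3·29.75 − 2·29.75 = 158.25.

158.25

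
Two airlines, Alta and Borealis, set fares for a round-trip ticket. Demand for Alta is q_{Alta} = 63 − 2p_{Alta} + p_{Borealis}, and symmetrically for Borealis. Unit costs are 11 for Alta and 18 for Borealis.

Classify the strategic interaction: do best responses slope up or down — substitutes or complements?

strategic complements

Alta's profit: π = (p_{Alta} − 11)(63 − 2p_{Alta} + p_{Borealis}).
∂π/∂p_{Alta} = 85 − 4p_{Alta} + p_{Borealis} = 0 ⇒ p_{Alta} = 21.25 + 0.25p_{Borealis}.
The best-response slope dp_{Alta}/dp_{Borealis} = 0.25 > 0: the reaction function is upward-sloping, so the choices are strategic complements.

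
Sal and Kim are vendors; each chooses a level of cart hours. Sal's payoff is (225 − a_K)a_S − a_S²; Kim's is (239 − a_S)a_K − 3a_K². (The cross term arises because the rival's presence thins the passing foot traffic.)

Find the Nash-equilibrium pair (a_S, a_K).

101, 23

Expanding Sal's payoff: 225a_S − a_Ka_S − a_S².
∂π/∂a_S = 225 − a_K − 2a_S = 0, so a_S = 112.5 − 0.5a_K.
Likewise for Kim: a_K = 239/6 − (1/6)a_S.
Solving the two reaction functions simultaneously: (1 − (−0.5)(−1/6))a_S = 112.5 − 0.5·(239/6), so (11/12)a_S = 1111/12 and a_S = 101.
Then a_K = 239/6 − (1/6)·101 = 23.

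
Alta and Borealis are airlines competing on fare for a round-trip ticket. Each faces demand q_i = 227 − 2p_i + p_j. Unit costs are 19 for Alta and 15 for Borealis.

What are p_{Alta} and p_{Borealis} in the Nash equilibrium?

Alta's profit: π = (p_{Alta} − 19)(227 − 2p_{Alta} + p_{Borealis}).
∂π/∂p_{Alta} = 265 − 4p_{Alta} + p_{Borealis} = 0 ⇒ p_{Alta} = 66.25 + 0.25p_{Borealis}.
Similarly p_{Borealis} = 64.25 + 0.25p_{Alta}.
Plugging p_{Borealis} into Alta's best response: p_{Alta} = 66.25 + 0.25(64.25 + 0.25p_{Alta}) ⇒ 0.9375p_{Alta} = 82.3125, so p_{Alta} = 87.8.
Then p_{Borealis} = 64.25 + 0.25·87.8 = 86.2.

87.8, 86.2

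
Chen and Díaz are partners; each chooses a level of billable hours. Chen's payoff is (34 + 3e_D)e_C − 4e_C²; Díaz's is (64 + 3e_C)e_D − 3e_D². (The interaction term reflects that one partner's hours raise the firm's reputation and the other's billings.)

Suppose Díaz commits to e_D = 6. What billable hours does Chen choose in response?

Expanding Chen's payoff: 34e_C + 3e_De_C − 4e_C².
∂π/∂e_C = 34 + 3e_D − 8e_C = 0, so e_C = 4.25 + 0.375e_D.
At e_D = 6: e_C = 4.25 + 0.375·6 = 6.5.

6.5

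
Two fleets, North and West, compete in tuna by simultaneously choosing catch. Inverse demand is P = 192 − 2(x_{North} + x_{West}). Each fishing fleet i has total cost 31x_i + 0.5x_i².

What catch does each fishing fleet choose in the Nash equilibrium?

Fishing fleet North's profit: π = x_{North}(192 − 2(x_{North} + x_{West})) − 31x_{North} − 0.5x_{North}².
∂π/∂x_{North} = 161 − 5x_{North} − 2x_{West} = 0, so x_{North} = 32.2 − 0.4x_{West}.
By symmetry x_{West} = x_{North}; substituting into the reaction function, 1.4x_{North} = 32.2 and x_{North} = 23.

23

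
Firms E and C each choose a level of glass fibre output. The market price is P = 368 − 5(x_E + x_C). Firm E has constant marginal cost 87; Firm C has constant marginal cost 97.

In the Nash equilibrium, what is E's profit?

Firm E's profit: π = x_E(368 − 5(x_E + x_C)) − 87x_E.
∂π/∂x_E = 281 − 10x_E − 5x_C = 0, so x_E = 28.1 − 0.5x_C.
By the same steps for C: x_C = 27.1 − 0.5x_E.
Solving the two reaction functions simultaneously: (1 − (−0.5)(−0.5))x_E = 28.1 − 0.5·27.1, so 0.75x_E = 14.55 and x_E = 19.4.
Then x_C = 27.1 − 0.5·19.4 = 17.4.
Price P = 368 − 5·36.8 = 184.
E's profit: (184 − 87)·19.4 = 1881.8.

1881.8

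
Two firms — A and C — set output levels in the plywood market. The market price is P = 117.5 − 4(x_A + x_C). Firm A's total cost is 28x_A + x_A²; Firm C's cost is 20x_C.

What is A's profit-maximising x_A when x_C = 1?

Firm A's profit: π = x_A(117.5 − 4(x_A + x_C)) − 28x_A − x_A².
∂π/∂x_A = 89.5 − 10x_A − 4x_C = 0, so x_A = 8.95 − 0.4x_C.
At x_C = 1: x_A = 8.95 − 0.4·1 = 8.55.

8.55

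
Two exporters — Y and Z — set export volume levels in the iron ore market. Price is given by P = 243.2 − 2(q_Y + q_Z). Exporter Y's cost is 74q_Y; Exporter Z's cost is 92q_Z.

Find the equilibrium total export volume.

Exporter Y's profit: π = q_Y(243.2 − 2(q_Y + q_Z)) − 74q_Y.
∂π/∂q_Y = 169.2 − 4q_Y − 2q_Z = 0, so q_Y = 42.3 − 0.5q_Z.
By the same steps for Z: q_Z = 37.8 − 0.5q_Y.
Solving the two reaction functions simultaneously: (1 − (−0.5)(−0.5))q_Y = 42.3 − 0.5·37.8, so 0.75q_Y = 23.4 and q_Y = 31.2.
Then q_Z = 37.8 − 0.5·31.2 = 22.2.
Total export volume: 31.2 + 22.2 = 53.4.

53.4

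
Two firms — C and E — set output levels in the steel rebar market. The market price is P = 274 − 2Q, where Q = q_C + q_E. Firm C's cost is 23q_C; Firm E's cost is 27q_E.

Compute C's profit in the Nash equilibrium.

3612.5

Firm C's profit: π = q_C(274 − 2(q_C + q_E)) − 23q_C.
∂π/∂q_C = 251 − 4q_C − 2q_E = 0, so q_C = 62.75 − 0.5q_E.
By the same steps for E: q_E = 61.75 − 0.5q_C.
Solving the two reaction functions simultaneously: (1 − (−0.5)(−0.5))q_C = 62.75 − 0.5·61.75, so 0.75q_C = 31.875 and q_C = 42.5.
Then q_E = 61.75 − 0.5·42.5 = 40.5.
Price P = 274 − 2·83 = 108.
C's profit: (108 − 23)·42.5 = 3612.5.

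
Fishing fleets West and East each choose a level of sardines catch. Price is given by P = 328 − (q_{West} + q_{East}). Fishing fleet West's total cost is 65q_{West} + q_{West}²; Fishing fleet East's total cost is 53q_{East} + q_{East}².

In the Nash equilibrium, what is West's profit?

Fishing fleet West's profit: π = q_{West}(328 − (q_{West} + q_{East})) − 65q_{West} − q_{West}².
∂π/∂q_{West} = 263 − 4q_{West} − q_{East} = 0, so q_{West} = 65.75 − 0.25q_{East}.
By the same steps for East: q_{East} = 68.75 − 0.25q_{West}.
Substituting the second reaction function into the first: q_{West} = 65.75 − 0.25(68.75 − 0.25q_{West}), which gives 0.9375q_{West} = 48.5625 ⇒ q_{West} = 51.8.
Then q_{East} = 68.75 − 0.25·51.8 = 55.8.
Price P = 328 − 107.6 = 220.4.
West's profit: (220.4 − 65)·51.8 − (51.8)² = 5366.48.

5366.48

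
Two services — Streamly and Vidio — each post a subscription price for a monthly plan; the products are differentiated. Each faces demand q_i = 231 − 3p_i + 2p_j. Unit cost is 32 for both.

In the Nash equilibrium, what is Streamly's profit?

Streamly's profit: π = (p_{Streamly} − 32)(231 − 3p_{Streamly} + 2p_{Vidio}).
∂π/∂p_{Streamly} = 327 − 6p_{Streamly} + 2p_{Vidio} = 0 ⇒ p_{Streamly} = 54.5 + (1/3)p_{Vidio}.
Setting p_{Streamly} = p_{Vidio} in the reaction function: p_{Streamly} = 54.5 + (1/3)p_{Streamly}, so p_{Streamly} = 54.5 / (2/3) = 81.75.
q_{Streamly} = 231 − 3·81.75 + 2·81.75 = 149.25.
Profit = (81.75 − 32)·149.25 = 7425.1875.

7425.1875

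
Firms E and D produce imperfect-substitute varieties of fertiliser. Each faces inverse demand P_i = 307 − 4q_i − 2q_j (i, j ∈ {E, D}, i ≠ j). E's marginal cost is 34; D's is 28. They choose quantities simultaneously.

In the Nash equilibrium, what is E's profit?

Firm E's profit: π = q_E(307 − 4q_E − 2q_D) − 34q_E.
∂π/∂q_E = 273 − 8q_E − 2q_D = 0 ⇒ q_E = 34.125 − 0.25q_D.
Similarly q_D = 34.875 − 0.25q_E.
Plugging q_D into E's best response: q_E = 34.125 − 0.25(34.875 − 0.25q_E) ⇒ 0.9375q_E = 813/32, so q_E = 27.1.
Then q_D = 34.875 − 0.25·27.1 = 28.1.
P_E = 307 − 4·27.1 − 2·28.1 = 142.4.
Profit = (142.4 − 34)·27.1 = 2937.64.

2937.64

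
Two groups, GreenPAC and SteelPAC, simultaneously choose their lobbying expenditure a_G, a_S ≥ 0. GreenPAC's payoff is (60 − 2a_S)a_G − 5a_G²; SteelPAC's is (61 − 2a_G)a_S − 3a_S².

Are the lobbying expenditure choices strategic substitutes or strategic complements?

strategic substitutes

Expanding GreenPAC's payoff: 60a_G − 2a_Sa_G − 5a_G².
∂π/∂a_G = 60 − 2a_S − 10a_G = 0, so a_G = 6 − 0.2a_S.
The best-response slope da_G/da_S = −0.2 < 0: the reaction function is downward-sloping, so the choices are strategic substitutes.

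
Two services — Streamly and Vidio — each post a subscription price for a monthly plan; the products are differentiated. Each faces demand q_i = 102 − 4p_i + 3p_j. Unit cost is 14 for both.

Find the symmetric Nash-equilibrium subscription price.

Streamly's profit: π = (p_{Streamly} − 14)(102 − 4p_{Streamly} + 3p_{Vidio}).
∂π/∂p_{Streamly} = 158 − 8p_{Streamly} + 3p_{Vidio} = 0 ⇒ p_{Streamly} = 19.75 + 0.375p_{Vidio}.
Setting p_{Streamly} = p_{Vidio} in the reaction function: p_{Streamly} = 19.75 + 0.375p_{Streamly}, so p_{Streamly} = 19.75 / 0.625 = 31.6.

31.6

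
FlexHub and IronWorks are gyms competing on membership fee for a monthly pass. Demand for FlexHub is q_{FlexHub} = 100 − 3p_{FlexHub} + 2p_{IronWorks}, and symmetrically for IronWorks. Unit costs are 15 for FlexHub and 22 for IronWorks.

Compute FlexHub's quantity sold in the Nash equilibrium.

FlexHub's profit: π = (p_{FlexHub} − 15)(100 − 3p_{FlexHub} + 2p_{IronWorks}).
∂π/∂p_{FlexHub} = 145 − 6p_{FlexHub} + 2p_{IronWorks} = 0 ⇒ p_{FlexHub} = 145/6 + (1/3)p_{IronWorks}.
Similarly p_{IronWorks} = 83/3 + (1/3)p_{FlexHub}.
Solving the two reaction functions simultaneously: (1 − (1/3)(1/3))p_{FlexHub} = 145/6 + (1/3)·(83/3), so (8/9)p_{FlexHub} = 601/18 and p_{FlexHub} = 37.5625.
Then p_{IronWorks} = 83/3 + (1/3)·37.5625 = 40.1875.
q_{FlexHub} = 100 − 3·37.5625 + 2·40.1875 = 67.6875.

67.6875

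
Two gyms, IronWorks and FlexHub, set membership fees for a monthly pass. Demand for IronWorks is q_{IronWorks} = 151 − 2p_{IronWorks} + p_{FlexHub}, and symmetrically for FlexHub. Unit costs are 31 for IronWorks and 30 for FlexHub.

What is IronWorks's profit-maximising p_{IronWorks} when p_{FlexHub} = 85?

IronWorks's profit: π = (p_{IronWorks} − 31)(151 − 2p_{IronWorks} + p_{FlexHub}).
∂π/∂p_{IronWorks} = 213 − 4p_{IronWorks} + p_{FlexHub} = 0 ⇒ p_{IronWorks} = 53.25 + 0.25p_{FlexHub}.
At p_{FlexHub} = 85: p_{IronWorks} = 53.25 + 0.25·85 = 74.5.

74.5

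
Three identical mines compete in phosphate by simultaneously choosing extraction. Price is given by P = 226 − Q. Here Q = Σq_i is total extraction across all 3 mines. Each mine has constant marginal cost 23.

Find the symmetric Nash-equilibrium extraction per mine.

50.75

A representative mine's profit is π_i = q_i(226 − Q) − 23q_i, with Q = q_i + Σ_{j≠i} q_j.
First-order condition: 203 − 2q_i − Σ_{j≠i} q_j = 0.
In a symmetric equilibrium every mine chooses the same q, so Σ_{j≠i} q_j = 2q. The condition becomes 203 − 4q = 0, giving q = 203/4 = 50.75.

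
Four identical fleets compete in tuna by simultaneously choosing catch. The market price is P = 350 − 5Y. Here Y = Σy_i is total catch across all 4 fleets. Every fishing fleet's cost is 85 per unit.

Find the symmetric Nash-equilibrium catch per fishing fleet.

10.6

A representative fishing fleet's profit is π_i = y_i(350 − 5Y) − 85y_i, with Y = y_i + Σ_{j≠i} y_j.
First-order condition: 265 − 10y_i − 5Σ_{j≠i} y_j = 0.
Imposing symmetry (y_j = y for all j) turns Σ_{j≠i} y_j into 3y, so 265 = 25y and y = 10.6.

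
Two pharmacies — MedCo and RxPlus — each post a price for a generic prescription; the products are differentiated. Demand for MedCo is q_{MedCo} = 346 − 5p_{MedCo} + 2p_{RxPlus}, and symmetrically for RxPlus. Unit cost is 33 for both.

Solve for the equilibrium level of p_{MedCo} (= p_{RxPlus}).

MedCo's profit: π = (p_{MedCo} − 33)(346 − 5p_{MedCo} + 2p_{RxPlus}).
∂π/∂p_{MedCo} = 511 − 10p_{MedCo} + 2p_{RxPlus} = 0 ⇒ p_{MedCo} = 51.1 + 0.2p_{RxPlus}.
By symmetry p_{RxPlus} = p_{MedCo}; substituting into the reaction function, 0.8p_{MedCo} = 51.1 and p_{MedCo} = 63.875.

63.875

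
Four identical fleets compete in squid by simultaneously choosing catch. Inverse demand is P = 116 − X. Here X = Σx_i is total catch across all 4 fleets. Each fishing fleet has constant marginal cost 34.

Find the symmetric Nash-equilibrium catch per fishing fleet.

16.4

A representative fishing fleet's profit is π_i = x_i(116 − X) − 34x_i, with X = x_i + Σ_{j≠i} x_j.
First-order condition: 82 − 2x_i − Σ_{j≠i} x_j = 0.
Imposing symmetry (x_j = x for all j) turns Σ_{j≠i} x_j into 3x, so 82 = 5x and x = 16.4.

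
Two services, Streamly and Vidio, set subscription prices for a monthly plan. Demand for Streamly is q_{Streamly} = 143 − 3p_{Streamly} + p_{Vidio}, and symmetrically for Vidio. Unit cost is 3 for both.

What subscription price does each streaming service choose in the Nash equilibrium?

30.4

Streamly's profit: π = (p_{Streamly} − 3)(143 − 3p_{Streamly} + p_{Vidio}).
∂π/∂p_{Streamly} = 152 − 6p_{Streamly} + p_{Vidio} = 0 ⇒ p_{Streamly} = 76/3 + (1/6)p_{Vidio}.
Setting p_{Streamly} = p_{Vidio} in the reaction function: p_{Streamly} = 76/3 + (1/6)p_{Streamly}, so p_{Streamly} = (76/3) / (5/6) = 30.4.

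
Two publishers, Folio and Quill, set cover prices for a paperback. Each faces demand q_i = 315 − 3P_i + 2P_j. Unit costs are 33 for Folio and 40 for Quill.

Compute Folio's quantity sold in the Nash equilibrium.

Folio's profit: π = (P_{Folio} − 33)(315 − 3P_{Folio} + 2P_{Quill}).
∂π/∂P_{Folio} = 414 − 6P_{Folio} + 2P_{Quill} = 0 ⇒ P_{Folio} = 69 + (1/3)P_{Quill}.
Similarly P_{Quill} = 72.5 + (1/3)P_{Folio}.
Plugging P_{Quill} into Folio's best response: P_{Folio} = 69 + (1/3)(72.5 + (1/3)P_{Folio}) ⇒ (8/9)P_{Folio} = 559/6, so P_{Folio} = 104.8125.
Then P_{Quill} = 72.5 + (1/3)·104.8125 = 107.4375.
q_{Folio} = 315 − 3·104.8125 + 2·107.4375 = 215.4375.

215.4375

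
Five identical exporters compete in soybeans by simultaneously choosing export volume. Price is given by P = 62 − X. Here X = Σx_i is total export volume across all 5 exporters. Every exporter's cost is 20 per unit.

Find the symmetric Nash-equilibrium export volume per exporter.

A representative exporter's profit is π_i = x_i(62 − X) − 20x_i, with X = x_i + Σ_{j≠i} x_j.
First-order condition: 42 − 2x_i − Σ_{j≠i} x_j = 0.
With identical exporters, set every x_j = x: then 42 − 2x − 4x = 0, i.e. x = 42/6 = 7.

7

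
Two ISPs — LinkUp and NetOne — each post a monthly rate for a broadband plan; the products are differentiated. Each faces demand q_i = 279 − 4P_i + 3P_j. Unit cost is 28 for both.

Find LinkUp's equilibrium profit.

10080.16

LinkUp's profit: π = (P_{LinkUp} − 28)(279 − 4P_{LinkUp} + 3P_{NetOne}).
∂π/∂P_{LinkUp} = 391 − 8P_{LinkUp} + 3P_{NetOne} = 0 ⇒ P_{LinkUp} = 48.875 + 0.375P_{NetOne}.
The game is symmetric, so in equilibrium P_{NetOne} = P_{LinkUp}: the reaction function gives 0.625P_{LinkUp} = 48.875, hence P_{LinkUp} = 78.2.
q_{LinkUp} = 279 − 4·78.2 + 3·78.2 = 200.8.
Profit = (78.2 − 28)·200.8 = 10080.16.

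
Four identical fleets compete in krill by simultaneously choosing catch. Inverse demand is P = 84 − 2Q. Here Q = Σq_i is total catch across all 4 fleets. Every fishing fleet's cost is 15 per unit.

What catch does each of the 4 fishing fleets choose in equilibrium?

A representative fishing fleet's profit is π_i = q_i(84 − 2Q) − 15q_i, with Q = q_i + Σ_{j≠i} q_j.
First-order condition: 69 − 4q_i − 2Σ_{j≠i} q_j = 0.
Imposing symmetry (q_j = q for all j) turns Σ_{j≠i} q_j into 3q, so 69 = 10q and q = 6.9.

6.9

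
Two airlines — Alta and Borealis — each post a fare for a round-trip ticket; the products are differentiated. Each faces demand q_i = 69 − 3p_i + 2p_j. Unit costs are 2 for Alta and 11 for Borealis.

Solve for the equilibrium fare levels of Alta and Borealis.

Alta's profit: π = (p_{Alta} − 2)(69 − 3p_{Alta} + 2p_{Borealis}).
∂π/∂p_{Alta} = 75 − 6p_{Alta} + 2p_{Borealis} = 0 ⇒ p_{Alta} = 12.5 + (1/3)p_{Borealis}.
Similarly p_{Borealis} = 17 + (1/3)p_{Alta}.
Plugging p_{Borealis} into Alta's best response: p_{Alta} = 12.5 + (1/3)(17 + (1/3)p_{Alta}) ⇒ (8/9)p_{Alta} = 109/6, so p_{Alta} = 20.4375.
Then p_{Borealis} = 17 + (1/3)·20.4375 = 23.8125.

20.4375, 23.8125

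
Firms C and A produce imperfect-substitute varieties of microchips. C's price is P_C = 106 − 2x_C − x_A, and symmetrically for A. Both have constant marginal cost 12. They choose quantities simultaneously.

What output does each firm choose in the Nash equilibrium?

18.8

Firm C's profit: π = x_C(106 − 2x_C − x_A) − 12x_C.
∂π/∂x_C = 94 − 4x_C − x_A = 0 ⇒ x_C = 23.5 − 0.25x_A.
By symmetry x_A = x_C; substituting into the reaction function, 1.25x_C = 23.5 and x_C = 18.8.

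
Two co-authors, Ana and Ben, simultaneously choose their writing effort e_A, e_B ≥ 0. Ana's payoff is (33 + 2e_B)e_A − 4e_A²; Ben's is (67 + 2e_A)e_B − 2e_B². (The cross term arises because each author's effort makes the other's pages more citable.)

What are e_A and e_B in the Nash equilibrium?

9.5, 21.5

Expanding Ana's payoff: 33e_A + 2e_Be_A − 4e_A².
∂π/∂e_A = 33 + 2e_B − 8e_A = 0, so e_A = 4.125 + 0.25e_B.
Likewise for Ben: e_B = 16.75 + 0.5e_A.
Plugging e_B into Ana's best response: e_A = 4.125 + 0.25(16.75 + 0.5e_A) ⇒ 0.875e_A = 8.3125, so e_A = 9.5.
Then e_B = 16.75 + 0.5·9.5 = 21.5.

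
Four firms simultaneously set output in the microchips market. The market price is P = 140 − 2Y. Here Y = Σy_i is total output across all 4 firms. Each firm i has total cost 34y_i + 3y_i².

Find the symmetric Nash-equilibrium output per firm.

6.625

A representative firm's profit is π_i = y_i(140 − 2Y) − 34y_i − 3y_i², with Y = y_i + Σ_{j≠i} y_j.
First-order condition: 106 − 10y_i − 2Σ_{j≠i} y_j = 0.
Imposing symmetry (y_j = y for all j) turns Σ_{j≠i} y_j into 3y, so 106 = 16y and y = 6.625.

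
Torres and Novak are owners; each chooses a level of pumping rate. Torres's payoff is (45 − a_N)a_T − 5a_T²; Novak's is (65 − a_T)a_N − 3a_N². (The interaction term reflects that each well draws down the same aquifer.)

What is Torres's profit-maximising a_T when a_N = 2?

4.3

Expanding Torres's payoff: 45a_T − a_Na_T − 5a_T².
∂π/∂a_T = 45 − a_N − 10a_T = 0, so a_T = 4.5 − 0.1a_N.
At a_N = 2: a_T = 4.5 − 0.1·2 = 4.3.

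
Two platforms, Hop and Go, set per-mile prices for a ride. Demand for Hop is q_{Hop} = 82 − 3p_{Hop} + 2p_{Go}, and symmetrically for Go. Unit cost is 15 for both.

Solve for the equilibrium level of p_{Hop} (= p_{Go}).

Hop's profit: π = (p_{Hop} − 15)(82 − 3p_{Hop} + 2p_{Go}).
∂π/∂p_{Hop} = 127 − 6p_{Hop} + 2p_{Go} = 0 ⇒ p_{Hop} = 127/6 + (1/3)p_{Go}.
By symmetry p_{Go} = p_{Hop}; substituting into the reaction function, (2/3)p_{Hop} = 127/6 and p_{Hop} = 31.75.

31.75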